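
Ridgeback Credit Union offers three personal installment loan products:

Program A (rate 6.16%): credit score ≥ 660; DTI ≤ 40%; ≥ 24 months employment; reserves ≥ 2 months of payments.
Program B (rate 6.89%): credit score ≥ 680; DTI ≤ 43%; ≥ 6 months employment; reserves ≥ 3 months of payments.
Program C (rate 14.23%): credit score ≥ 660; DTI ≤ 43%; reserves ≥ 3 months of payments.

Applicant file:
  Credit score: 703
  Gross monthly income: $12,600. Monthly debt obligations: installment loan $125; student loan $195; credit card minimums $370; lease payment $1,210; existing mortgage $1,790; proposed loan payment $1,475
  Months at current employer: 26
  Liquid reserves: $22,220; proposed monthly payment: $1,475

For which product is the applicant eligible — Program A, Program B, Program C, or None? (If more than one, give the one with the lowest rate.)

Program B

Total debts = (125 + 195 + 370 + 1,210 + 1,790 + 1,475) = 5,165; DTI = 5,165/12,600 = 41%.
Reserves = 22,220/1,475 = 15.1 months.
Program A: score 703 ≥ 660; DTI 41% > 40%; employment 26 ≥ 24 mo; reserves 15.1 ≥ 2 mo → does not qualify.
Program B: score 703 ≥ 680; DTI 41% ≤ 43%; employment 26 ≥ 6 mo; reserves 15.1 ≥ 3 mo → qualifies.
Program C: score 703 ≥ 660; DTI 41% ≤ 43%; reserves 15.1 ≥ 3 mo → qualifies.
Qualifying: Program B, Program C. Lowest rate is 6.89% → Program B.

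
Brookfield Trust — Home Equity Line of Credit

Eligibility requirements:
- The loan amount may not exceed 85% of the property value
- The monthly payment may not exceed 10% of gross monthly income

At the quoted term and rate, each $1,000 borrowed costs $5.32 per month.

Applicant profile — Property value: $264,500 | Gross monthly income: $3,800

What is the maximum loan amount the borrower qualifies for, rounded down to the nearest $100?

$71,400

Payment cap: 10% × $3,800 = $380/month.
At $5.32 per $1,000, that supports 380/5.32 × 1,000 ≈ $71,428 → $71,400.
LTV cap: 85% × $264,500 = $224,825 → $224,800.
Binding constraint: payment-to-income.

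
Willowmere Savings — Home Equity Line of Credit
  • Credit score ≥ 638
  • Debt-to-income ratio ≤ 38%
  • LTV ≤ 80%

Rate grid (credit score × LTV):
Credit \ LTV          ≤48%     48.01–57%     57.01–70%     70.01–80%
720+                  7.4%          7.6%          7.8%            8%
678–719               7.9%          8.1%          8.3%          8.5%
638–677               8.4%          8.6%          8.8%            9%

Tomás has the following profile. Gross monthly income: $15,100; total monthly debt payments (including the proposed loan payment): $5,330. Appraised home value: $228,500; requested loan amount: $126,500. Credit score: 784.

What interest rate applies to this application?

7.6%

Credit score 784 ≥ 638; Debt-to-income = 5,330/15,100 = 35.3% — meets 38% limit
LTV = 126,500/228,500 = 55.4% ≤ 80%
Score 784 is in the 720+ band; LTV 55.4% is in the 48.01–57% band → 7.6%.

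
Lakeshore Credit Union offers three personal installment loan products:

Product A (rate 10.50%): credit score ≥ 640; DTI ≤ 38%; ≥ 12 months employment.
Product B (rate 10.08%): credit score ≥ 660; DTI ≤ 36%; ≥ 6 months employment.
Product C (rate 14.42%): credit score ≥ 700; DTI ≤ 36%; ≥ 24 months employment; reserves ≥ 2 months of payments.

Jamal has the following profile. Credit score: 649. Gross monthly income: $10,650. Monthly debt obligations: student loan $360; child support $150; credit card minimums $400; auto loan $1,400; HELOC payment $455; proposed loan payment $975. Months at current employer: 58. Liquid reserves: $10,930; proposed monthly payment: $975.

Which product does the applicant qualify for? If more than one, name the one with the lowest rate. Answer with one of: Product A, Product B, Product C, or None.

Total debts = (360 + 150 + 400 + 1,400 + 455 + 975) = 3,740; DTI = 3,740/10,650 = 35.1%.
Reserves = 10,930/975 = 11.2 months.
Product A: score 649 ≥ 640; DTI 35.1% ≤ 38%; employment 58 ≥ 12 mo → qualifies.
Product B: score 649 < 660; DTI 35.1% ≤ 36%; employment 58 ≥ 6 mo → does not qualify.
Product C: score 649 < 700; DTI 35.1% ≤ 36%; employment 58 ≥ 24 mo; reserves 11.2 ≥ 2 mo → does not qualify.

Product A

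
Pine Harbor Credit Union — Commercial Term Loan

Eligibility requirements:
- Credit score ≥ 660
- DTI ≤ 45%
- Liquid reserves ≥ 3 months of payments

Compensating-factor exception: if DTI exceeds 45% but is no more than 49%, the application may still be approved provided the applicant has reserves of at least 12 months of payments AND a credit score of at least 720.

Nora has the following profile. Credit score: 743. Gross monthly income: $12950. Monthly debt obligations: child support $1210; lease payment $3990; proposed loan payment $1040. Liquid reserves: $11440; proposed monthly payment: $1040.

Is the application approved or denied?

Credit score 743 ≥ 660 (meets base)
Total debts = (1,210 + 3,990 + 1,040) = 6,240. DTI: 6,240 ÷ 12,950 = 48.2%, over the 45% base limit.
Reserves: 11,440 ÷ 1,040 = 11.0 months (meets 3-month minimum)
48.2% falls in the override range (45%–49%), so the compensating-factor test applies.
Override check — reserves: 11.0 mo (short of 12); score: 743 (ok).
Override conditions not both satisfied; exception does not apply.

Denied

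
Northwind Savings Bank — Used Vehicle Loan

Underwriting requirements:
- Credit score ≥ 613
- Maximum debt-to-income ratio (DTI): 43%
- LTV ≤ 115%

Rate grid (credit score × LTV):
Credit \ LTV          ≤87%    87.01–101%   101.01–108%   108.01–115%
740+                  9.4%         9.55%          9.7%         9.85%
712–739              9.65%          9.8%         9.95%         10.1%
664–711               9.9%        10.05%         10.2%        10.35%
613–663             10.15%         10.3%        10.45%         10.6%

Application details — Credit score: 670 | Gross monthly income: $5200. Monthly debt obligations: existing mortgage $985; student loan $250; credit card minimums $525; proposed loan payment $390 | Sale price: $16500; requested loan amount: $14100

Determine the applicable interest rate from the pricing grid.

9.9%

Credit score 670 ≥ 613; Total monthly debts = (985 + 250 + 525 + 390) = 2,150. Debt-to-income = 2,150/5,200 = 41.3% — meets 43% limit
Loan-to-value = 14,100/16,500 = 85.5% — pass (115% max)
Credit 670 → row 664–711; LTV 85.5% → column ≤87%. Grid cell → 9.9%.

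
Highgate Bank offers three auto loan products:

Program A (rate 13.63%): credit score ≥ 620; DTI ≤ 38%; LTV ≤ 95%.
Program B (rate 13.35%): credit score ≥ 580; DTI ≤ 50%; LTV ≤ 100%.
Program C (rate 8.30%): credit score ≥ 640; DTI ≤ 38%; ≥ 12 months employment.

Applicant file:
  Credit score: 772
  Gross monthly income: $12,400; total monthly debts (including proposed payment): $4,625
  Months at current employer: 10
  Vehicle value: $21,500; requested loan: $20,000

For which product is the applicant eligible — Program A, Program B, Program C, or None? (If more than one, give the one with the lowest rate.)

DTI = 4,625/12,400 = 37.3%.
LTV = 20,000/21,500 = 93%.
Program A: score 772 ≥ 620; DTI 37.3% ≤ 38%; LTV 93% ≤ 95% → qualifies.
Program B: score 772 ≥ 580; DTI 37.3% ≤ 50%; LTV 93% ≤ 100% → qualifies.
Program C: score 772 ≥ 640; DTI 37.3% ≤ 38%; employment 10 < 12 mo → does not qualify.
Qualifying: Program A, Program B. Lowest rate is 13.35% → Program B.

Program B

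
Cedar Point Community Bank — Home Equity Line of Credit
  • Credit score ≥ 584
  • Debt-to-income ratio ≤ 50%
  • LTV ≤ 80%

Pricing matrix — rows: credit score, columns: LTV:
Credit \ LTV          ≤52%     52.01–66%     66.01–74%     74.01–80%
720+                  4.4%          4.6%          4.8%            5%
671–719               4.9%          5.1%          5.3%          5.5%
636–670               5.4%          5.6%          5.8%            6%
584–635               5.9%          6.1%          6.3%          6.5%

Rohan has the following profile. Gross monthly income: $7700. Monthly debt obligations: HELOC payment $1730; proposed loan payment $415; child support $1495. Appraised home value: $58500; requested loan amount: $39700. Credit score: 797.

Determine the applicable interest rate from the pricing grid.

4.8%

Credit score 797 ≥ 584; Total monthly debts = (1,730 + 415 + 1,495) = 3,640. DTI = 3,640/7,700 = 47.3% ≤ 50%
LTV = 39,700/58,500 = 67.9% ≤ 80%
Score 797 is in the 720+ band; LTV 67.9% is in the 66.01–74% band → 4.8%.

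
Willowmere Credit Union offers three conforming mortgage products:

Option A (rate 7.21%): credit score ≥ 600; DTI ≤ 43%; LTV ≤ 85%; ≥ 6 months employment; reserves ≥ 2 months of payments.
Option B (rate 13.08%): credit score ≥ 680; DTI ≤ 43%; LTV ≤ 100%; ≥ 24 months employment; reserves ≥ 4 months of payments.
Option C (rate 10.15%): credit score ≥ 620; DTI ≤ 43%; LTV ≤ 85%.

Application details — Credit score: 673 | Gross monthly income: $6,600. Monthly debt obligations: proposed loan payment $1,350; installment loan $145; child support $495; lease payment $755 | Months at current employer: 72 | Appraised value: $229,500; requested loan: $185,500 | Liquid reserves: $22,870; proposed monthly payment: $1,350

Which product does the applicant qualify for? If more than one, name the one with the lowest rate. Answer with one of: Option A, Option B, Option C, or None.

Total debts = (1,350 + 145 + 495 + 755) = 2,745; DTI = 2,745/6,600 = 41.6%.
LTV = 185,500/229,500 = 80.8%.
Reserves = 22,870/1,350 = 16.9 months.
Option A: score 673 ≥ 600; DTI 41.6% ≤ 43%; LTV 80.8% ≤ 85%; employment 72 ≥ 6 mo; reserves 16.9 ≥ 2 mo → qualifies.
Option B: score 673 < 680; DTI 41.6% ≤ 43%; LTV 80.8% ≤ 100%; employment 72 ≥ 24 mo; reserves 16.9 ≥ 4 mo → does not qualify.
Option C: score 673 ≥ 620; DTI 41.6% ≤ 43%; LTV 80.8% ≤ 85% → qualifies.
Qualifying: Option A, Option C. Lowest rate is 7.21% → Option A.

Option A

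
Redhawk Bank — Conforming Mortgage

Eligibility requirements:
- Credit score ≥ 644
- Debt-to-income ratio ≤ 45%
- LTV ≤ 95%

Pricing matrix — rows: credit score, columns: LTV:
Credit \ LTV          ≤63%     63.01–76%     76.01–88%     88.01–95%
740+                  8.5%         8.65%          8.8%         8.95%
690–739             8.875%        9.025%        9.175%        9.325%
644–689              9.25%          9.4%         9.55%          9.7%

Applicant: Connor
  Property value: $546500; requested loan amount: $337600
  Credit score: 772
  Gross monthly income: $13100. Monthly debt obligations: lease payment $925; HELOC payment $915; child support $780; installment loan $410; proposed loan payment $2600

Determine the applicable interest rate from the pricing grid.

8.5%

Credit score 772 ≥ 644; Total monthly debts = (925 + 915 + 780 + 410 + 2,600) = 5,630. DTI: 5,630 ÷ 13,100 = 43%, within the 45% cap
Loan-to-value = 337,600/546,500 = 61.8% — pass (95% max)
Row: 772 falls in 740+. Column: 61.8% falls in ≤63%. Rate = 8.5%.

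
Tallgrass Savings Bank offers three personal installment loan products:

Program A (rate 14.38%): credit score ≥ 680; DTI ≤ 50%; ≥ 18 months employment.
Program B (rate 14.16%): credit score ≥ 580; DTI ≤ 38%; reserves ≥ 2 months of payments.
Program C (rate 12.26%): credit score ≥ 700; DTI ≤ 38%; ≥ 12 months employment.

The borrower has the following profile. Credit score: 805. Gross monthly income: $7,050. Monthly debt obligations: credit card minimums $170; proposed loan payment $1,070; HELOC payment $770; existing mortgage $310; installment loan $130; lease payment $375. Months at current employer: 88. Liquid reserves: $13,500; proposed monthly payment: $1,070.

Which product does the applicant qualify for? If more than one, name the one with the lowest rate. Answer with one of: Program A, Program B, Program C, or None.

Program A

Total debts = (170 + 1,070 + 770 + 310 + 130 + 375) = 2,825; DTI = 2,825/7,050 = 40.1%.
Reserves = 13,500/1,070 = 12.6 months.
Program A: score 805 ≥ 680; DTI 40.1% ≤ 50%; employment 88 ≥ 18 mo → qualifies.
Program B: score 805 ≥ 580; DTI 40.1% > 38%; reserves 12.6 ≥ 2 mo → does not qualify.
Program C: score 805 ≥ 700; DTI 40.1% > 38%; employment 88 ≥ 12 mo → does not qualify.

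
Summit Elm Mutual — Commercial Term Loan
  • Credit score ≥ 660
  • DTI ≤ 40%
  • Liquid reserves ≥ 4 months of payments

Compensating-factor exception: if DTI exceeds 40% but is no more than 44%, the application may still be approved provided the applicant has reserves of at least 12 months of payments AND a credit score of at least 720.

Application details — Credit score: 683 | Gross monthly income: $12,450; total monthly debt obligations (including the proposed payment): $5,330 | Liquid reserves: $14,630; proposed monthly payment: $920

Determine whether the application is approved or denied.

Denied

Credit score 683 ≥ 660 (meets base)
DTI = 5,330/12,450 = 42.8% > 40% — standard DTI limit exceeded.
Reserves: 14,630 ÷ 920 = 15.9 months (meets 4-month minimum)
42.8% falls in the override range (40%–44%), so the compensating-factor test applies.
Reserves 15.9 ≥ 12 months; credit score 683 < 720.
Override conditions not both satisfied; exception does not apply.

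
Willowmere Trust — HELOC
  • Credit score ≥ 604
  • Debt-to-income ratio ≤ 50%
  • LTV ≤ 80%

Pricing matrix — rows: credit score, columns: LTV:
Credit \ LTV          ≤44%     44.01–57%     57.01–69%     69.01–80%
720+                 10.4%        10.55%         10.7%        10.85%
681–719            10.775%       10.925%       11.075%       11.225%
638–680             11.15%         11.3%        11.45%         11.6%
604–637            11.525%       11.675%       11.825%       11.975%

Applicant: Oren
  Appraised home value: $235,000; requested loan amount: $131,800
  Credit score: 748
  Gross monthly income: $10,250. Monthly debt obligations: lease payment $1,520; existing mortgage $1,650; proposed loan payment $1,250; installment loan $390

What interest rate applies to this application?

Credit score 748 ≥ 604; Total monthly debts = (1,520 + 1,650 + 1,250 + 390) = 4,810. DTI = 4,810/10,250 = 46.9% ≤ 50%
LTV: 131,800 ÷ 235,000 = 56.1%, within 80% cap
Row: 748 falls in 720+. Column: 56.1% falls in 44.01–57%. Rate = 10.55%.

10.55%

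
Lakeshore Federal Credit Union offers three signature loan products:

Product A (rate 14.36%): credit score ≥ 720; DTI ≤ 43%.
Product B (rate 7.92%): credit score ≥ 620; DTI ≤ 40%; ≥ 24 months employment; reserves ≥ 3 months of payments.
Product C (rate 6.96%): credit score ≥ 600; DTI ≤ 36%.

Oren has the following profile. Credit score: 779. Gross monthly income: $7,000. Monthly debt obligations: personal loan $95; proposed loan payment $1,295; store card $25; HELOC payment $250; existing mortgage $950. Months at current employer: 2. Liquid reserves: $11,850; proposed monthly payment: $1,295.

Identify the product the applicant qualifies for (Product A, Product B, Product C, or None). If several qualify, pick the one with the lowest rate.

Total debts = (95 + 1,295 + 25 + 250 + 950) = 2,615; DTI = 2,615/7,000 = 37.4%.
Reserves = 11,850/1,295 = 9.2 months.
Product A: score 779 ≥ 720; DTI 37.4% ≤ 43% → qualifies.
Product B: score 779 ≥ 620; DTI 37.4% ≤ 40%; employment 2 < 24 mo; reserves 9.2 ≥ 3 mo → does not qualify.
Product C: score 779 ≥ 600; DTI 37.4% > 36% → does not qualify.

Product A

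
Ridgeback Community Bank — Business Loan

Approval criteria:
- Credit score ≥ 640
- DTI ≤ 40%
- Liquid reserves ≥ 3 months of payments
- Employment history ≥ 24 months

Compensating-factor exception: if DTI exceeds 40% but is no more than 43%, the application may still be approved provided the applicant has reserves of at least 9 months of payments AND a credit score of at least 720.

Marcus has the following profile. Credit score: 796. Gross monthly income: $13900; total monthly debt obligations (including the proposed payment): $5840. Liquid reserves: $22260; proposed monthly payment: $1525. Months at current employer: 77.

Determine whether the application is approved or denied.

Approved

Credit score 796 ≥ 640 (meets base)
DTI = 5,840/13,900 = 42% > 40% — standard DTI limit exceeded.
Reserves = 22,260/1,525 = 14.6 months ≥ 3
Employment 77 ≥ 24 months
42% falls in the override range (40%–43%), so the compensating-factor test applies.
Reserves 14.6 ≥ 9 months; credit score 796 ≥ 720.
Both override conditions satisfied; DTI exception granted.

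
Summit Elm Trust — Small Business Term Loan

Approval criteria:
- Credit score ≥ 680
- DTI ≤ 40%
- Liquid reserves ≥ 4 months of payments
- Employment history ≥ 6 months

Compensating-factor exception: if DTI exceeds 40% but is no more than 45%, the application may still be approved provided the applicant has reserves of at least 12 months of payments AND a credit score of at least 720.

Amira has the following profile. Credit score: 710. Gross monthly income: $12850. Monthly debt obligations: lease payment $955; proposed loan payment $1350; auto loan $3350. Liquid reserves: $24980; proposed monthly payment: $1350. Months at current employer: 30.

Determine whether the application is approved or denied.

Denied

Credit score 710 ≥ 680 (meets base)
Total debts = (955 + 1,350 + 3,350) = 5,655. DTI = 5,655/12,850 = 44% > 40% — standard DTI limit exceeded.
Reserves = 24,980/1,350 = 18.5 months ≥ 4
Employment 30 ≥ 6 months
44% falls in the override range (40%–45%), so the compensating-factor test applies.
Override check — reserves: 18.5 mo (ok); score: 710 (below 720).
Compensating-factor requirement not fully met.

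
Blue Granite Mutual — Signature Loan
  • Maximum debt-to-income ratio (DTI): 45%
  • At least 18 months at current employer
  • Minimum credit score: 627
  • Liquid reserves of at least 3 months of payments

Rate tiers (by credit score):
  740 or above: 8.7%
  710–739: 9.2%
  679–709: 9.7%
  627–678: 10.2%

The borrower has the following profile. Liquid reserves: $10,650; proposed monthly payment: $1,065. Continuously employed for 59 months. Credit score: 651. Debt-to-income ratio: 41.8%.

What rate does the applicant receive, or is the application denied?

Credit score 651 ≥ 627 (meets minimum)
Employment 59 ≥ 18 months
Debt-to-income 41.8% vs 45% cap — pass
Liquid reserves cover 10,650/1,065 = 10.0 months — ≥ 3 required
All requirements met. Score 651 falls in the 627–678 tier → 10.2%.

Approved at 10.2%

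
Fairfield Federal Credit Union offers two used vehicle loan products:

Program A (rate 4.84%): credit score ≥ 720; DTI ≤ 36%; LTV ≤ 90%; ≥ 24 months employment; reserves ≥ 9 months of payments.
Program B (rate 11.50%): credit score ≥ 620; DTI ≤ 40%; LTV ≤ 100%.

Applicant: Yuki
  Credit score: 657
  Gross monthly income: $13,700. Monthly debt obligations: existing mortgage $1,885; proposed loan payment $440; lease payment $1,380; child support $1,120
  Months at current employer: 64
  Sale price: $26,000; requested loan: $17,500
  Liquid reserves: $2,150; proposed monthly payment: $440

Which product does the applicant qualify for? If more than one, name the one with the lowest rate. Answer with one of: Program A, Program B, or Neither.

Program B

Total debts = (1,885 + 440 + 1,380 + 1,120) = 4,825; DTI = 4,825/13,700 = 35.2%.
LTV = 17,500/26,000 = 67.3%.
Reserves = 2,150/440 = 4.9 months.
Program A: score 657 < 720; DTI 35.2% ≤ 36%; LTV 67.3% ≤ 90%; employment 64 ≥ 24 mo; reserves 4.9 < 9 mo → does not qualify.
Program B: score 657 ≥ 620; DTI 35.2% ≤ 40%; LTV 67.3% ≤ 100% → qualifies.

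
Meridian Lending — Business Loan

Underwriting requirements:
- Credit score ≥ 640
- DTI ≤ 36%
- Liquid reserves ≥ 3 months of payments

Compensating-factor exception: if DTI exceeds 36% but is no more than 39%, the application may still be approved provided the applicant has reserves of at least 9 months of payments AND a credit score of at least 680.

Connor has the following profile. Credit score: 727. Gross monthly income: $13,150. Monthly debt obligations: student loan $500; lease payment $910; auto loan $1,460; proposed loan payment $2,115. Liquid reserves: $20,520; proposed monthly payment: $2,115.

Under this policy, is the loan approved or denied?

Approved

Credit score 727 ≥ 640 (meets base)
Total debts = (500 + 910 + 1,460 + 2,115) = 4,985. DTI = 4,985/13,150 = 37.9% > 36% — standard DTI limit exceeded.
Liquid reserves cover 20,520/2,115 = 9.7 months — ≥ 3 required
37.9% falls in the override range (36%–39%), so the compensating-factor test applies.
Reserves 9.7 ≥ 9 months; credit score 727 ≥ 680.
Both override conditions satisfied; DTI exception granted.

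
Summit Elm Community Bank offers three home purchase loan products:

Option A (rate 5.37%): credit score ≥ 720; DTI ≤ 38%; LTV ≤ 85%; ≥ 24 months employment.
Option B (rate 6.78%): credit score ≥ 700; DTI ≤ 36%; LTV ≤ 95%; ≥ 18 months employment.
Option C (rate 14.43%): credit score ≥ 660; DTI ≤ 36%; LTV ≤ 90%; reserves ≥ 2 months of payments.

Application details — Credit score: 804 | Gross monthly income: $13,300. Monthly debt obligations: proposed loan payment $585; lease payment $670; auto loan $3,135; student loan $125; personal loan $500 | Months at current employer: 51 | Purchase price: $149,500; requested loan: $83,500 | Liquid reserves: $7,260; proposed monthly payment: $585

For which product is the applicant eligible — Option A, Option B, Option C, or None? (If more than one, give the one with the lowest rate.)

Total debts = (585 + 670 + 3,135 + 125 + 500) = 5,015; DTI = 5,015/13,300 = 37.7%.
LTV = 83,500/149,500 = 55.9%.
Reserves = 7,260/585 = 12.4 months.
Option A: score 804 ≥ 720; DTI 37.7% ≤ 38%; LTV 55.9% ≤ 85%; employment 51 ≥ 24 mo → qualifies.
Option B: score 804 ≥ 700; DTI 37.7% > 36%; LTV 55.9% ≤ 95%; employment 51 ≥ 18 mo → does not qualify.
Option C: score 804 ≥ 660; DTI 37.7% > 36%; LTV 55.9% ≤ 90%; reserves 12.4 ≥ 2 mo → does not qualify.

Option A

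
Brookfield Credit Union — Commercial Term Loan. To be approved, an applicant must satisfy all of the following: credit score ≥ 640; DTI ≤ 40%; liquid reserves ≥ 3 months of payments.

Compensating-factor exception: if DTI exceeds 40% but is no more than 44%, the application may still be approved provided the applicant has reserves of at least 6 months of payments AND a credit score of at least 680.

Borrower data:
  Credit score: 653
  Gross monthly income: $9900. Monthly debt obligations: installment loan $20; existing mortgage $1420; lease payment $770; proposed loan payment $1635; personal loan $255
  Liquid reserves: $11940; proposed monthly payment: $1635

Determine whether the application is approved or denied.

Credit score 653 ≥ 640 (meets base)
Total debts = (20 + 1,420 + 770 + 1,635 + 255) = 4,100. DTI: 4,100 ÷ 9,900 = 41.4%, over the 40% base limit.
Reserves: 11,940 ÷ 1,635 = 7.3 months (meets 3-month minimum)
DTI 41.4% is within the 40%–44% exception band; checking compensating factors.
Override check — reserves: 7.3 mo (ok); score: 653 (below 680).
Compensating-factor requirement not fully met.

Denied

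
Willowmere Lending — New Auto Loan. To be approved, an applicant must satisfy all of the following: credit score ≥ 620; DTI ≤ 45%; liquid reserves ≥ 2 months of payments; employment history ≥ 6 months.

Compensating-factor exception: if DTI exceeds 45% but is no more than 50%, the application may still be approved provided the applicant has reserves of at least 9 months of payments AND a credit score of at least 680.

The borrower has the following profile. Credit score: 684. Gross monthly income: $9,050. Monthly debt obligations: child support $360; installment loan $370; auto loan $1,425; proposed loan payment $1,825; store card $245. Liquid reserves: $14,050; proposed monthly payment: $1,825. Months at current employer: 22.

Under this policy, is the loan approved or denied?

Credit score 684 ≥ 620 (meets base)
Total debts = (360 + 370 + 1,425 + 1,825 + 245) = 4,225. DTI: 4,225 ÷ 9,050 = 46.7%, over the 45% base limit.
Reserves: 14,050 ÷ 1,825 = 7.7 months (meets 2-month minimum)
Employment 22 ≥ 6 months
46.7% falls in the override range (45%–50%), so the compensating-factor test applies.
Reserves 7.7 < 9 months; credit score 684 ≥ 680.
Compensating-factor requirement not fully met.

Denied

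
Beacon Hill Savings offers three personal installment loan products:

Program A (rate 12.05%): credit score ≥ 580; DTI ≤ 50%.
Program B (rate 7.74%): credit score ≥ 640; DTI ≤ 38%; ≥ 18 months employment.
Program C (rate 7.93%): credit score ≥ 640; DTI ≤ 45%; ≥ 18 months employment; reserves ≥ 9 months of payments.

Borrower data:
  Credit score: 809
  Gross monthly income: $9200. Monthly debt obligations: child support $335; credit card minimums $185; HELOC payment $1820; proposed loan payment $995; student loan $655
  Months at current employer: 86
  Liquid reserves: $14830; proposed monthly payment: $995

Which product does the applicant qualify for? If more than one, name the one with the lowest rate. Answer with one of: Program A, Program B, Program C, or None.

Total debts = (335 + 185 + 1,820 + 995 + 655) = 3,990; DTI = 3,990/9,200 = 43.4%.
Reserves = 14,830/995 = 14.9 months.
Program A: score 809 ≥ 580; DTI 43.4% ≤ 50% → qualifies.
Program B: score 809 ≥ 640; DTI 43.4% > 38%; employment 86 ≥ 18 mo → does not qualify.
Program C: score 809 ≥ 640; DTI 43.4% ≤ 45%; employment 86 ≥ 18 mo; reserves 14.9 ≥ 9 mo → qualifies.
Qualifying: Program A, Program C. Lowest rate is 7.93% → Program C.

Program C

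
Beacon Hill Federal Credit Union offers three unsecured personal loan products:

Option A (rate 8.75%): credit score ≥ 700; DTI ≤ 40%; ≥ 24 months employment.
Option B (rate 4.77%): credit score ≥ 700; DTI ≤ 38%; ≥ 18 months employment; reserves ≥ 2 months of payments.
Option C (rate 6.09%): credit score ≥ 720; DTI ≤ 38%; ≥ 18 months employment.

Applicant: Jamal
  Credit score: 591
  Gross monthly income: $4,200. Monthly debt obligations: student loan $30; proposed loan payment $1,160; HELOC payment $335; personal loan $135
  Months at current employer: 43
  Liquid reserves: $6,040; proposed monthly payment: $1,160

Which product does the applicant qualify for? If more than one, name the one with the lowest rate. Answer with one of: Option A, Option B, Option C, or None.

None

Total debts = (30 + 1,160 + 335 + 135) = 1,660; DTI = 1,660/4,200 = 39.5%.
Reserves = 6,040/1,160 = 5.2 months.
Option A: score 591 < 700; DTI 39.5% ≤ 40%; employment 43 ≥ 24 mo → does not qualify.
Option B: score 591 < 700; DTI 39.5% > 38%; employment 43 ≥ 18 mo; reserves 5.2 ≥ 2 mo → does not qualify.
Option C: score 591 < 720; DTI 39.5% > 38%; employment 43 ≥ 18 mo → does not qualify.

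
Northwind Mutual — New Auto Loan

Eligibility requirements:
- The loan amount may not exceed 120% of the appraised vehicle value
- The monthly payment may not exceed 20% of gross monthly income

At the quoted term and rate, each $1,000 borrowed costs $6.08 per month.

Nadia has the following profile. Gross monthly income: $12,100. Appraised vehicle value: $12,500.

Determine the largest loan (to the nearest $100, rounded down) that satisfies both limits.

$15,000

Payment cap: 20% × $12,100 = $2,420/month.
At $6.08 per $1,000, that supports 2,420/6.08 × 1,000 ≈ $398,026 → $398,000.
LTV cap: 120% × $12,500 = $15,000 → $15,000.
Binding constraint: loan-to-value.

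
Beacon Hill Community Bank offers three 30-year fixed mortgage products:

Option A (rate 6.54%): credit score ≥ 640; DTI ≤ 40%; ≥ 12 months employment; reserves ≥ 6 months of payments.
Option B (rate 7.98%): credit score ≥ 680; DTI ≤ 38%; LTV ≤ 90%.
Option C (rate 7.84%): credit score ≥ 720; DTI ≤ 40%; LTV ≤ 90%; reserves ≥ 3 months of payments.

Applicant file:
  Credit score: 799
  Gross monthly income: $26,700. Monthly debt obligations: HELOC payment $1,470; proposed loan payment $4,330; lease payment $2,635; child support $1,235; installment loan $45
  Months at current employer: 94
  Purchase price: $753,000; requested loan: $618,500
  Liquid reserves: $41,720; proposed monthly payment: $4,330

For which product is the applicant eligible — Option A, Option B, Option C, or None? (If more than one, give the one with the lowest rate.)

Total debts = (1,470 + 4,330 + 2,635 + 1,235 + 45) = 9,715; DTI = 9,715/26,700 = 36.4%.
LTV = 618,500/753,000 = 82.1%.
Reserves = 41,720/4,330 = 9.6 months.
Option A: score 799 ≥ 640; DTI 36.4% ≤ 40%; employment 94 ≥ 12 mo; reserves 9.6 ≥ 6 mo → qualifies.
Option B: score 799 ≥ 680; DTI 36.4% ≤ 38%; LTV 82.1% ≤ 90% → qualifies.
Option C: score 799 ≥ 720; DTI 36.4% ≤ 40%; LTV 82.1% ≤ 90%; reserves 9.6 ≥ 3 mo → qualifies.
Qualifying: Option A, Option B, Option C. Lowest rate is 6.54% → Option A.

Option A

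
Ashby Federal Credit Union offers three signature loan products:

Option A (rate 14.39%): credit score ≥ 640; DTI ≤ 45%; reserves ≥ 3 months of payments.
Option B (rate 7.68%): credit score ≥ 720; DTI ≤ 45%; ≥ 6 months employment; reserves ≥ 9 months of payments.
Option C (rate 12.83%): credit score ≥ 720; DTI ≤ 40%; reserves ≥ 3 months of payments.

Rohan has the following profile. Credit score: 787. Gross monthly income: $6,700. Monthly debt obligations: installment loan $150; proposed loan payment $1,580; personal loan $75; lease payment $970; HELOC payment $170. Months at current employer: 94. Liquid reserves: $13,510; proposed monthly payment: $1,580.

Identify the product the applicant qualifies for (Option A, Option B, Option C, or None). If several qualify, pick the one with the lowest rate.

Total debts = (150 + 1,580 + 75 + 970 + 170) = 2,945; DTI = 2,945/6,700 = 44%.
Reserves = 13,510/1,580 = 8.6 months.
Option A: score 787 ≥ 640; DTI 44% ≤ 45%; reserves 8.6 ≥ 3 mo → qualifies.
Option B: score 787 ≥ 720; DTI 44% ≤ 45%; employment 94 ≥ 6 mo; reserves 8.6 < 9 mo → does not qualify.
Option C: score 787 ≥ 720; DTI 44% > 40%; reserves 8.6 ≥ 3 mo → does not qualify.

Option A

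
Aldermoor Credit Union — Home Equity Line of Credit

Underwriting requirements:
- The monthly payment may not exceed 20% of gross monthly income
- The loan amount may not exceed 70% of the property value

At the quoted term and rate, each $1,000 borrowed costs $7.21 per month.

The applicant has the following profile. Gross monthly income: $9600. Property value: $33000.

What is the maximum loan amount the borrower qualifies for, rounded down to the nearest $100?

Payment cap: 20% × $9,600 = $1,920/month.
At $7.21 per $1,000, that supports 1,920/7.21 × 1,000 ≈ $266,296 → $266,200.
LTV cap: 70% × $33,000 = $23,100 → $23,100.
Binding constraint: loan-to-value.

$23,100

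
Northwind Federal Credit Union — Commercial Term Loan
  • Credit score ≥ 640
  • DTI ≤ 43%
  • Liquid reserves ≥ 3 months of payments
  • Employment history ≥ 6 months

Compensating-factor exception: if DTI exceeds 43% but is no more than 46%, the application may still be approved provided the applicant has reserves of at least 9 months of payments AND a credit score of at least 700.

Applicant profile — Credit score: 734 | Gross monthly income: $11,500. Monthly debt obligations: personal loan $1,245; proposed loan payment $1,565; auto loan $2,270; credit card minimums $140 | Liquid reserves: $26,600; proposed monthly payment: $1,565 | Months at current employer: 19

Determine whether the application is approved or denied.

Approved

Credit score 734 ≥ 640 (meets base)
Total debts = (1,245 + 1,565 + 2,270 + 140) = 5,220. DTI: 5,220 ÷ 11,500 = 45.4%, over the 43% base limit.
Reserves: 26,600 ÷ 1,565 = 17.0 months (meets 3-month minimum)
Employment 19 ≥ 6 months
45.4% falls in the override range (43%–46%), so the compensating-factor test applies.
Override check — reserves: 17.0 mo (ok); score: 734 (ok).
Both override conditions satisfied; DTI exception granted.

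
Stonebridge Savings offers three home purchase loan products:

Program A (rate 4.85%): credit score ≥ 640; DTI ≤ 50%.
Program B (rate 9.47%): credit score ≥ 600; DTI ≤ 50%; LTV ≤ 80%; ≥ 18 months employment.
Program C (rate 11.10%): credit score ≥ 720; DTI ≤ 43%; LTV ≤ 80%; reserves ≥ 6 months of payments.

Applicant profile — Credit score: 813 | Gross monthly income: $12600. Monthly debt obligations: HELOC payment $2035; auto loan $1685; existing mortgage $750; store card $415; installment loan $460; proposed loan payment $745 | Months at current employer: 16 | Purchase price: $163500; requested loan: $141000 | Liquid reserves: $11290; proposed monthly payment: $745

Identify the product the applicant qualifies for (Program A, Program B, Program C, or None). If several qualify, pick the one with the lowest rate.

Total debts = (2,035 + 1,685 + 750 + 415 + 460 + 745) = 6,090; DTI = 6,090/12,600 = 48.3%.
LTV = 141,000/163,500 = 86.2%.
Reserves = 11,290/745 = 15.2 months.
Program A: score 813 ≥ 640; DTI 48.3% ≤ 50% → qualifies.
Program B: score 813 ≥ 600; DTI 48.3% ≤ 50%; LTV 86.2% > 80%; employment 16 < 18 mo → does not qualify.
Program C: score 813 ≥ 720; DTI 48.3% > 43%; LTV 86.2% > 80%; reserves 15.2 ≥ 6 mo → does not qualify.

Program A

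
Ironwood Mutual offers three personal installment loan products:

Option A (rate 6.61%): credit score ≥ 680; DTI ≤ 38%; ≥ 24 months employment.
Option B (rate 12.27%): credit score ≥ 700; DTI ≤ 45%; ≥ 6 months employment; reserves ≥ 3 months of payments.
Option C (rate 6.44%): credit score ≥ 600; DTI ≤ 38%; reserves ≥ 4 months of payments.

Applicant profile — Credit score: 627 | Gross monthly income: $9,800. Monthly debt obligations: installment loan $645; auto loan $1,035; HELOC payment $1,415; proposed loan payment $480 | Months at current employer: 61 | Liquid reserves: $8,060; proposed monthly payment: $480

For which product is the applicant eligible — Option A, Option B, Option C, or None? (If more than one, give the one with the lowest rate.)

Total debts = (645 + 1,035 + 1,415 + 480) = 3,575; DTI = 3,575/9,800 = 36.5%.
Reserves = 8,060/480 = 16.8 months.
Option A: score 627 < 680; DTI 36.5% ≤ 38%; employment 61 ≥ 24 mo → does not qualify.
Option B: score 627 < 700; DTI 36.5% ≤ 45%; employment 61 ≥ 6 mo; reserves 16.8 ≥ 3 mo → does not qualify.
Option C: score 627 ≥ 600; DTI 36.5% ≤ 38%; reserves 16.8 ≥ 4 mo → qualifies.

Option C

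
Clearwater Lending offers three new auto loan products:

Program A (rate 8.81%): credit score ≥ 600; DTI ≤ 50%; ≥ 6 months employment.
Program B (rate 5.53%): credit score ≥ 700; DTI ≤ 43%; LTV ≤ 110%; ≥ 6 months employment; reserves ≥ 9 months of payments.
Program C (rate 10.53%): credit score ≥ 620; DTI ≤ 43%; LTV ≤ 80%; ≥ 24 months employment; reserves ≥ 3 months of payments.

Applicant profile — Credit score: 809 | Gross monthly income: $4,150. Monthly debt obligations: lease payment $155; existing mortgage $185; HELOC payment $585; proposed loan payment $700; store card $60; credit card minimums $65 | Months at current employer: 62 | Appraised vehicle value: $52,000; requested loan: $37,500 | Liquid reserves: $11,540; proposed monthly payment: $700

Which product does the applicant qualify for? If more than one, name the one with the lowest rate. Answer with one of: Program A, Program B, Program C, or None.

Program B

Total debts = (155 + 185 + 585 + 700 + 60 + 65) = 1,750; DTI = 1,750/4,150 = 42.2%.
LTV = 37,500/52,000 = 72.1%.
Reserves = 11,540/700 = 16.5 months.
Program A: score 809 ≥ 600; DTI 42.2% ≤ 50%; employment 62 ≥ 6 mo → qualifies.
Program B: score 809 ≥ 700; DTI 42.2% ≤ 43%; LTV 72.1% ≤ 110%; employment 62 ≥ 6 mo; reserves 16.5 ≥ 9 mo → qualifies.
Program C: score 809 ≥ 620; DTI 42.2% ≤ 43%; LTV 72.1% ≤ 80%; employment 62 ≥ 24 mo; reserves 16.5 ≥ 3 mo → qualifies.
Qualifying: Program A, Program B, Program C. Lowest rate is 5.53% → Program B.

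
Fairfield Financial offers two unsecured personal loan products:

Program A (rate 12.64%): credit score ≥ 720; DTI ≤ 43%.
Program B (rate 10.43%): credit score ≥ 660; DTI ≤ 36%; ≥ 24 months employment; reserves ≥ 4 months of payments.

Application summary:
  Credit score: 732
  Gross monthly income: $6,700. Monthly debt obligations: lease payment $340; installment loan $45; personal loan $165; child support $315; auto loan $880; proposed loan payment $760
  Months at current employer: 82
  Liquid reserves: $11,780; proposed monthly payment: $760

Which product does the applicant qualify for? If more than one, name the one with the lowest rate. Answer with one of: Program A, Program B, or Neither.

Total debts = (340 + 45 + 165 + 315 + 880 + 760) = 2,505; DTI = 2,505/6,700 = 37.4%.
Reserves = 11,780/760 = 15.5 months.
Program A: score 732 ≥ 720; DTI 37.4% ≤ 43% → qualifies.
Program B: score 732 ≥ 660; DTI 37.4% > 36%; employment 82 ≥ 24 mo; reserves 15.5 ≥ 4 mo → does not qualify.

Program A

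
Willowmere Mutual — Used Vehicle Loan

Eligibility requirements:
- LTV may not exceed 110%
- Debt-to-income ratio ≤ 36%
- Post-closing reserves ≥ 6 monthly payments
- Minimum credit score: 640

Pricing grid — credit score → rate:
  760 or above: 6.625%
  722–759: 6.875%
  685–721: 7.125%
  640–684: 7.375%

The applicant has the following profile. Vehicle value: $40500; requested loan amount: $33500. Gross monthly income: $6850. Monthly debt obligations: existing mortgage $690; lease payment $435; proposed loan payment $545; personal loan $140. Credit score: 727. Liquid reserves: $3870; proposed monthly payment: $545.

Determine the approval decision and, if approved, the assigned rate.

Approved at 6.875%

Credit score 727 ≥ 640 (meets minimum)
Loan-to-value = 33,500/40,500 = 82.7% — pass (110% max)
Liquid reserves cover 3,870/545 = 7.1 months — ≥ 6 required
Total monthly debts = (690 + 435 + 545 + 140) = 1,810. Debt-to-income = 1,810/6,850 = 26.4% — meets 36% limit
All requirements met. Score 727 falls in the 722–759 tier → 6.875%.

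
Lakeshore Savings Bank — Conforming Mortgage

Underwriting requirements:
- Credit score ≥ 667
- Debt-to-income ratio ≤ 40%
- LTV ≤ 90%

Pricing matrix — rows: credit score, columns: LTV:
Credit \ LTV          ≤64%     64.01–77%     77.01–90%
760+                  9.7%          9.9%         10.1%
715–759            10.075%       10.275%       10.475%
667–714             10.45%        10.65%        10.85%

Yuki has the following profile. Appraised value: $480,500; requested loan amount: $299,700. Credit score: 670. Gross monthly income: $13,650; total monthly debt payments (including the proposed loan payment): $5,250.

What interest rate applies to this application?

Credit score 670 ≥ 667; DTI = 5,250/13,650 = 38.5% ≤ 40%
LTV = 299,700/480,500 = 62.4% ≤ 90%
Score 670 is in the 667–714 band; LTV 62.4% is in the ≤64% band → 10.45%.

10.45%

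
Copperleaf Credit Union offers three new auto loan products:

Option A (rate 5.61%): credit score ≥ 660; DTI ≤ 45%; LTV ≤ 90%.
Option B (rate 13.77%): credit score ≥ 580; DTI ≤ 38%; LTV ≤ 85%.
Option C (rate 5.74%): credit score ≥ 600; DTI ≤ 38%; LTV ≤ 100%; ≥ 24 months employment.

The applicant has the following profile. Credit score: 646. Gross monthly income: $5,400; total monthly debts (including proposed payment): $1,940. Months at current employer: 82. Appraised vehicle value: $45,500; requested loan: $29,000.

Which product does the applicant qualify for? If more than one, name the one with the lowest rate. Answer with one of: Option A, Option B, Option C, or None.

Option C

DTI = 1,940/5,400 = 35.9%.
LTV = 29,000/45,500 = 63.7%.
Option A: score 646 < 660; DTI 35.9% ≤ 45%; LTV 63.7% ≤ 90% → does not qualify.
Option B: score 646 ≥ 580; DTI 35.9% ≤ 38%; LTV 63.7% ≤ 85% → qualifies.
Option C: score 646 ≥ 600; DTI 35.9% ≤ 38%; LTV 63.7% ≤ 100%; employment 82 ≥ 24 mo → qualifies.
Qualifying: Option B, Option C. Lowest rate is 5.74% → Option C.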